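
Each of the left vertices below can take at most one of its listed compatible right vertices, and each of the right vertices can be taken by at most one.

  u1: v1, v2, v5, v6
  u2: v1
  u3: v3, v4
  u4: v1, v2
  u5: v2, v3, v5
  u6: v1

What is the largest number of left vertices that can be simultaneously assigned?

5

Unit-capacity flow: source→left, listed edges, right→sink; max matching = max flow.
Augmenting path u1→v1 (+1); matched 1.
Augmenting path u3→v3 (+1); matched 2.
Augmenting path u4→v2 (+1); matched 3.
Augmenting path u5→v5 (+1); matched 4.
Augmenting path u2→v1→u1→v6 (+1); matched 5.
No augmenting path remains; maximum matching = 5.
König certificate: {u1, u3, u4, u5, v1} is a vertex cover of size 5 (every listed pair touches it), so no matching can be larger.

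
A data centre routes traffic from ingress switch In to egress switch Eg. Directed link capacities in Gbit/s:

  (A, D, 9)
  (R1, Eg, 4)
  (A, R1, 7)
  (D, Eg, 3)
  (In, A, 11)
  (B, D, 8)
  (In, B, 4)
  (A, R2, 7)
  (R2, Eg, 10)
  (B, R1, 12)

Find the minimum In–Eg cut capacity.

Augment In→B→R1→Eg: bottleneck 4, flow now 4.
Augment In→A→R2→Eg: bottleneck 7, flow now 11.
Augment In→A→D→Eg: bottleneck 3, flow now 14.
No augmenting path remains; maximum flow = 14.
By max-flow min-cut, the minimum cut capacity equals the max flow.
In the residual graph, reachable from In: {In, B, A, R1, D}.
Min-cut edges: A→R2 (7), R1→Eg (4), D→Eg (3); capacity 7 + 4 + 3 = 14.

14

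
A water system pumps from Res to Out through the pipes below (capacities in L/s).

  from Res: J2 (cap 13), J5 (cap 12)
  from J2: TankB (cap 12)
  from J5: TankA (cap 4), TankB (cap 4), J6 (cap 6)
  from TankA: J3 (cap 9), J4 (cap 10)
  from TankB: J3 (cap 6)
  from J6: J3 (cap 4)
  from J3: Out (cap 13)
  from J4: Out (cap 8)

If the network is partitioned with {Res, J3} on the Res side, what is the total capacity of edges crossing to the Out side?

38

Edges leaving {Res, J3}: Res→J2 (13), Res→J5 (12), J3→Out (13).
Cut capacity = 13 + 12 + 13 = 38.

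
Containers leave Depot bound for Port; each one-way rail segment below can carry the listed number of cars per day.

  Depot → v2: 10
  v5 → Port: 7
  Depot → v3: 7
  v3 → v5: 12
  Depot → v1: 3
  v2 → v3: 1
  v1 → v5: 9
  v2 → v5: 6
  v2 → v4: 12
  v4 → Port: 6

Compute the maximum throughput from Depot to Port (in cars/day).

Augment Depot→v1→v5→Port: bottleneck 3, flow now 3.
Augment Depot→v2→v4→Port: bottleneck 6, flow now 9.
Augment Depot→v2→v5→Port: bottleneck 4, flow now 13.
No augmenting path remains; maximum flow = 13.
In the residual graph, reachable from Depot: {Depot, v1, v2, v3, v4, v5}.
Min-cut edges: v4→Port (6), v5→Port (7); capacity 6 + 7 = 13.
This cut is saturated, so no flow can exceed 13.

13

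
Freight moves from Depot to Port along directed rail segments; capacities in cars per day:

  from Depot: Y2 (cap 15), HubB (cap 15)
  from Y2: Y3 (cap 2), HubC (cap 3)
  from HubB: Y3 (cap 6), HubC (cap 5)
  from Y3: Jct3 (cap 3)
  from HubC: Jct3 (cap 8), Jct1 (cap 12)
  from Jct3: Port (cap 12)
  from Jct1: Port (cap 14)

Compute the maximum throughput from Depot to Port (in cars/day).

Augment Depot→Y2→Y3→Jct3→Port: bottleneck 2, flow now 2.
Augment Depot→Y2→HubC→Jct3→Port: bottleneck 3, flow now 5.
Augment Depot→HubB→Y3→Jct3→Port: bottleneck 1, flow now 6.
Augment Depot→HubB→HubC→Jct3→Port: bottleneck 5, flow now 11.
No augmenting path remains; maximum flow = 11.
In the residual graph, reachable from Depot: {Depot, Y2, HubB, Y3}.
Min-cut edges: Y2→HubC (3), HubB→HubC (5), Y3→Jct3 (3); capacity 3 + 5 + 3 = 11.
This cut is saturated, so no flow can exceed 11.

11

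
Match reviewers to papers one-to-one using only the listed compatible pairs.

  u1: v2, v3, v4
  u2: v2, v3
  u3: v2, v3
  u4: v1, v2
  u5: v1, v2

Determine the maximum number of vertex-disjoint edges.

4

Unit-capacity flow: source→left, listed edges, right→sink; max matching = max flow.
Augmenting path u1→v2 (+1); matched 1.
Augmenting path u2→v3 (+1); matched 2.
Augmenting path u4→v1 (+1); matched 3.
Augmenting path u3→v2→u1→v4 (+1); matched 4.
No augmenting path remains; maximum matching = 4.
König certificate: {u1, v1, v2, v3} is a vertex cover of size 4 (every listed pair touches it), so no matching can be larger.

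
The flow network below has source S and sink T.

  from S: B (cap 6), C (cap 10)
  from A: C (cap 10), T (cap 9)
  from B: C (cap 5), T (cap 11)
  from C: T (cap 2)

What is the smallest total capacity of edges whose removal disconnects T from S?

Augment S→B→T: bottleneck 6, flow now 6.
Augment S→C→T: bottleneck 2, flow now 8.
No augmenting path remains; maximum flow = 8.
By max-flow min-cut, the minimum cut capacity equals the max flow.
In the residual graph, reachable from S: {S, C}.
Min-cut edges: S→B (6), C→T (2); capacity 6 + 2 = 8.

8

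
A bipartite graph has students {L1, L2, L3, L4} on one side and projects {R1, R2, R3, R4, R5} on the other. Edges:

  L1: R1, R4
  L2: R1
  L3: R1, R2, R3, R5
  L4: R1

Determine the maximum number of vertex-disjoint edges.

Unit-capacity flow: source→left, listed edges, right→sink; max matching = max flow.
Augmenting path L1→R1 (+1); matched 1.
Augmenting path L3→R2 (+1); matched 2.
Augmenting path L2→R1→L1→R4 (+1); matched 3.
No augmenting path remains; maximum matching = 3.
König certificate: {L1, L3, R1} is a vertex cover of size 3 (every listed pair touches it), so no matching can be larger.

3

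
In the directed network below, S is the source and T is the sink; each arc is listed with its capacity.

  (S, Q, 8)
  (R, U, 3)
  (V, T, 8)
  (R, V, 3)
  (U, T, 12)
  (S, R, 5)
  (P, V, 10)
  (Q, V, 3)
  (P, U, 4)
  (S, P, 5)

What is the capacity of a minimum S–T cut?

Augment S→P→U→T: bottleneck 4, flow now 4.
Augment S→P→V→T: bottleneck 1, flow now 5.
Augment S→Q→V→T: bottleneck 3, flow now 8.
Augment S→R→U→T: bottleneck 3, flow now 11.
Augment S→R→V→T: bottleneck 2, flow now 13.
No augmenting path remains; maximum flow = 13.
By max-flow min-cut, the minimum cut capacity equals the max flow.
In the residual graph, reachable from S: {S, Q}.
Min-cut edges: S→P (5), S→R (5), Q→V (3); capacity 5 + 5 + 3 = 13.

13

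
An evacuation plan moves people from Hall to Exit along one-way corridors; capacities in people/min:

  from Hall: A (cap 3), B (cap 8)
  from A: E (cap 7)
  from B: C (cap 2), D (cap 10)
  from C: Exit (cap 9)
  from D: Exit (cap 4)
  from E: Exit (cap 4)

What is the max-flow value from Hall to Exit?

9

Augment Hall→A→E→Exit: bottleneck 3, flow now 3.
Augment Hall→B→C→Exit: bottleneck 2, flow now 5.
Augment Hall→B→D→Exit: bottleneck 4, flow now 9.
No augmenting path remains; maximum flow = 9.
In the residual graph, reachable from Hall: {Hall, B, D}.
Min-cut edges: Hall→A (3), B→C (2), D→Exit (4); capacity 3 + 2 + 4 = 9.
This cut is saturated, so no flow can exceed 9.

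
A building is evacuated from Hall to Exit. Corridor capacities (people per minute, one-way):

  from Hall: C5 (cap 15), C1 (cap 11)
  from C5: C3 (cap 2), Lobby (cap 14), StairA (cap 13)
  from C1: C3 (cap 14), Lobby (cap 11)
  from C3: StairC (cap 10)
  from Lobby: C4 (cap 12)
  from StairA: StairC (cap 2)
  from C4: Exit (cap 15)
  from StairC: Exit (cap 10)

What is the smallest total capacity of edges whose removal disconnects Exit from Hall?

22

Augment Hall→C5→C3→StairC→Exit: bottleneck 2, flow now 2.
Augment Hall→C5→Lobby→C4→Exit: bottleneck 12, flow now 14.
Augment Hall→C5→StairA→StairC→Exit: bottleneck 1, flow now 15.
Augment Hall→C1→C3→StairC→Exit: bottleneck 7, flow now 22.
No augmenting path remains; maximum flow = 22.
By max-flow min-cut, the minimum cut capacity equals the max flow.
In the residual graph, reachable from Hall: {Hall, C5, C1, C3, Lobby, StairA, StairC}.
Min-cut edges: Lobby→C4 (12), StairC→Exit (10); capacity 12 + 10 = 22.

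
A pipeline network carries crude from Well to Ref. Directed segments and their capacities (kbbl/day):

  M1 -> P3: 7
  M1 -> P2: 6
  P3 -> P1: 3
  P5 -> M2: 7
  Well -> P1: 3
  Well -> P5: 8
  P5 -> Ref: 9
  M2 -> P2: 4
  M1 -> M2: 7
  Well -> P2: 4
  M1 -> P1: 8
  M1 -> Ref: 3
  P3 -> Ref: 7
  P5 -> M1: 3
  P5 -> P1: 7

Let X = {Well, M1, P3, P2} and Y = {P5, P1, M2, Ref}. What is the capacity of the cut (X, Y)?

Edges leaving {Well, M1, P3, P2}: Well→P5 (8), Well→P1 (3), M1→P1 (8), M1→M2 (7), M1→Ref (3), P3→P1 (3), P3→Ref (7).
Cut capacity = 8 + 3 + 8 + 7 + 3 + 3 + 7 = 39.

39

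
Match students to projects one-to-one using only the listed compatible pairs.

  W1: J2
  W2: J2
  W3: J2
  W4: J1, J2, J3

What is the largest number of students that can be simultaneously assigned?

Unit-capacity flow: source→left, listed edges, right→sink; max matching = max flow.
Augmenting path W1→J2 (+1); matched 1.
Augmenting path W4→J1 (+1); matched 2.
No augmenting path remains; maximum matching = 2.
König certificate: {W4, J2} is a vertex cover of size 2 (every listed pair touches it), so no matching can be larger.

2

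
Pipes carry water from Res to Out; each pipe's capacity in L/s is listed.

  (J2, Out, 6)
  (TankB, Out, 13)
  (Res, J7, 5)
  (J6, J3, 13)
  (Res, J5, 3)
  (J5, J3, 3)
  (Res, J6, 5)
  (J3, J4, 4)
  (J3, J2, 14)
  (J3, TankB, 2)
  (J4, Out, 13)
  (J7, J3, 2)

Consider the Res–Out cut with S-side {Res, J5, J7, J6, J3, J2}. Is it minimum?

Given cut capacity: 2 + 4 + 6 = 12.
Augment Res→J5→J3→J2→Out: bottleneck 3, flow now 3.
Augment Res→J7→J3→J2→Out: bottleneck 2, flow now 5.
Augment Res→J6→J3→J2→Out: bottleneck 1, flow now 6.
Augment Res→J6→J3→TankB→Out: bottleneck 2, flow now 8.
Augment Res→J6→J3→J4→Out: bottleneck 2, flow now 10.
No augmenting path remains; maximum flow = 10.
In the residual graph, reachable from Res: {Res, J7}.
Min-cut edges: Res→J5 (3), Res→J6 (5), J7→J3 (2); capacity 3 + 5 + 2 = 10.
Cut capacity 12 exceeds the max flow 10, so it is not minimum.

No — its capacity is 12, but the minimum cut has capacity 10.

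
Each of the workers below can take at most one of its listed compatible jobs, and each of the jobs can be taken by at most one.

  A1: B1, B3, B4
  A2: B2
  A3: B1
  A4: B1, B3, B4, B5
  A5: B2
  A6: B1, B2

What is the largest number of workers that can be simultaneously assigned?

Unit-capacity flow: source→left, listed edges, right→sink; max matching = max flow.
Augmenting path A1→B1 (+1); matched 1.
Augmenting path A2→B2 (+1); matched 2.
Augmenting path A4→B3 (+1); matched 3.
Augmenting path A3→B1→A1→B4 (+1); matched 4.
No augmenting path remains; maximum matching = 4.
König certificate: {A1, A4, B1, B2} is a vertex cover of size 4 (every listed pair touches it), so no matching can be larger.

4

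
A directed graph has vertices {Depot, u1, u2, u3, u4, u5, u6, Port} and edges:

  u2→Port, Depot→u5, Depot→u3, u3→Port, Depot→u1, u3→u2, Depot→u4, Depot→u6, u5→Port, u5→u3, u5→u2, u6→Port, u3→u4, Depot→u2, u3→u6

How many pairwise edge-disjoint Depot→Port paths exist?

Assign every edge capacity 1; by Menger, the answer equals the max flow.
Path Depot→u2→Port (+1); total 1.
Path Depot→u3→Port (+1); total 2.
Path Depot→u5→Port (+1); total 3.
Path Depot→u6→Port (+1); total 4.
No residual Depot→Port path; max flow = 4.
Certifying cut of size 4: {Depot→u2, Depot→u3, Depot→u5, Depot→u6}.

4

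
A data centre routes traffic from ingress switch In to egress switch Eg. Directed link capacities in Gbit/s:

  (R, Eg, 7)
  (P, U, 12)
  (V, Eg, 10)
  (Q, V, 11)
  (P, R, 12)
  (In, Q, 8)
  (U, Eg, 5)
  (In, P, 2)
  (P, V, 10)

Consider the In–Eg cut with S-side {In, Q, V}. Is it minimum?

No — its capacity is 12, but the minimum cut has capacity 10.

Given cut capacity: 2 + 10 = 12.
Augment In→P→R→Eg: bottleneck 2, flow now 2.
Augment In→Q→V→Eg: bottleneck 8, flow now 10.
No augmenting path remains; maximum flow = 10.
In the residual graph, reachable from In: {In}.
Min-cut edges: In→P (2), In→Q (8); capacity 2 + 8 = 10.
Cut capacity 12 exceeds the max flow 10, so it is not minimum.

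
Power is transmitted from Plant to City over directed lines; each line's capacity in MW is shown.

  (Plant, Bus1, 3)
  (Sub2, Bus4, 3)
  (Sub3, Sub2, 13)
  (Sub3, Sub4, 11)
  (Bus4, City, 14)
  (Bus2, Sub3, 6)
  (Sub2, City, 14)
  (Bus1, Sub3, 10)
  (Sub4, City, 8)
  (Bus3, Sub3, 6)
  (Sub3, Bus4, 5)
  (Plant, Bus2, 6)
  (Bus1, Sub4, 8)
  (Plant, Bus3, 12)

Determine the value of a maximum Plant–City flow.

15

Augment Plant→Bus1→Sub4→City: bottleneck 3, flow now 3.
Augment Plant→Bus2→Sub3→Sub4→City: bottleneck 5, flow now 8.
Augment Plant→Bus2→Sub3→Sub2→City: bottleneck 1, flow now 9.
Augment Plant→Bus3→Sub3→Sub2→City: bottleneck 6, flow now 15.
No augmenting path remains; maximum flow = 15.
In the residual graph, reachable from Plant: {Plant, Bus3}.
Min-cut edges: Plant→Bus2 (6), Plant→Bus1 (3), Bus3→Sub3 (6); capacity 6 + 3 + 6 = 15.
This cut is saturated, so no flow can exceed 15.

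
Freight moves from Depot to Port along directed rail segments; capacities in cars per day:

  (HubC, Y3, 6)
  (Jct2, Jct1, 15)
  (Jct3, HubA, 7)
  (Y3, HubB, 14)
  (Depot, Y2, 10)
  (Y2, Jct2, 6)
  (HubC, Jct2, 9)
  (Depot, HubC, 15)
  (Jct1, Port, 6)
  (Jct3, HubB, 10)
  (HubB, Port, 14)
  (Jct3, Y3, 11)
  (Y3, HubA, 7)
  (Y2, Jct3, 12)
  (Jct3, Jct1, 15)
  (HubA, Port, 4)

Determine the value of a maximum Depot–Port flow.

22

Augment Depot→Y2→Jct2→Jct1→Port: bottleneck 6, flow now 6.
Augment Depot→Y2→Jct3→HubB→Port: bottleneck 4, flow now 10.
Augment Depot→HubC→Y3→HubB→Port: bottleneck 6, flow now 16.
Augment Depot→HubC→Jct2→Y2→Jct3→HubB→Port: bottleneck 4, flow now 20. (uses reverse residual edge)
Augment Depot→HubC→Jct2→Y2→Jct3→HubA→Port: bottleneck 2, flow now 22. (uses reverse residual edge)
No augmenting path remains; maximum flow = 22.
In the residual graph, reachable from Depot: {Depot, HubC, Jct2, Jct1}.
Min-cut edges: Depot→Y2 (10), HubC→Y3 (6), Jct1→Port (6); capacity 10 + 6 + 6 = 22.
This cut is saturated, so no flow can exceed 22.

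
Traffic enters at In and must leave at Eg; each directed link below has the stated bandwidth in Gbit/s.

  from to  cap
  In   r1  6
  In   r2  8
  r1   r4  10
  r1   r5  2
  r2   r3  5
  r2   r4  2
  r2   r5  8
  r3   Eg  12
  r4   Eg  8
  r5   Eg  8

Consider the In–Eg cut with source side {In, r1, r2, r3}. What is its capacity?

34

Edges leaving {In, r1, r2, r3}: r1→r4 (10), r1→r5 (2), r2→r4 (2), r2→r5 (8), r3→Eg (12).
Cut capacity = 10 + 2 + 2 + 8 + 12 = 34.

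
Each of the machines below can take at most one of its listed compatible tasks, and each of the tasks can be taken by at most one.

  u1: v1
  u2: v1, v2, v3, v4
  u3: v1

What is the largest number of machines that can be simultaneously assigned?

Unit-capacity flow: source→left, listed edges, right→sink; max matching = max flow.
Augmenting path u1→v1 (+1); matched 1.
Augmenting path u2→v2 (+1); matched 2.
No augmenting path remains; maximum matching = 2.
König certificate: {u2, v1} is a vertex cover of size 2 (every listed pair touches it), so no matching can be larger.

2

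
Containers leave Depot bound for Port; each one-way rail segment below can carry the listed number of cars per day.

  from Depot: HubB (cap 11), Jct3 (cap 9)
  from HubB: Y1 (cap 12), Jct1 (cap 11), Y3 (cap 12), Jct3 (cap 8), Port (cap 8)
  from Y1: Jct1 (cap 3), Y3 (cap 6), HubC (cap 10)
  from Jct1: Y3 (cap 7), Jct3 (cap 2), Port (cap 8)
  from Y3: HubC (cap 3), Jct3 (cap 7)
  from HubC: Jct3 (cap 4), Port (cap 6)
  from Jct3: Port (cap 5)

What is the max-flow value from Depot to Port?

16

Augment Depot→HubB→Port: bottleneck 8, flow now 8.
Augment Depot→Jct3→Port: bottleneck 5, flow now 13.
Augment Depot→HubB→Jct1→Port: bottleneck 3, flow now 16.
No augmenting path remains; maximum flow = 16.
In the residual graph, reachable from Depot: {Depot, Jct3}.
Min-cut edges: Depot→HubB (11), Jct3→Port (5); capacity 11 + 5 = 16.
This cut is saturated, so no flow can exceed 16.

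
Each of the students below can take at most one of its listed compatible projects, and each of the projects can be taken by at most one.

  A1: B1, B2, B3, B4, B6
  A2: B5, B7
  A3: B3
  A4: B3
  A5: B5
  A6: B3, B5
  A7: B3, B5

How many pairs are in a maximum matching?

Unit-capacity flow: source→left, listed edges, right→sink; max matching = max flow.
Augmenting path A1→B1 (+1); matched 1.
Augmenting path A2→B5 (+1); matched 2.
Augmenting path A3→B3 (+1); matched 3.
Augmenting path A5→B5→A2→B7 (+1); matched 4.
No augmenting path remains; maximum matching = 4.
König certificate: {A1, A2, B3, B5} is a vertex cover of size 4 (every listed pair touches it), so no matching can be larger.

4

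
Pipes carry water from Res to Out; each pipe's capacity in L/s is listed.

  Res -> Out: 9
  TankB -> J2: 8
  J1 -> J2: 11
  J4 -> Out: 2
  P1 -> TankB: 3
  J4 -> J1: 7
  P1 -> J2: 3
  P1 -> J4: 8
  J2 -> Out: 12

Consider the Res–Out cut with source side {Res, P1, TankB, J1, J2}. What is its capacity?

Edges leaving {Res, P1, TankB, J1, J2}: Res→Out (9), P1→J4 (8), J2→Out (12).
Cut capacity = 9 + 8 + 12 = 29.

29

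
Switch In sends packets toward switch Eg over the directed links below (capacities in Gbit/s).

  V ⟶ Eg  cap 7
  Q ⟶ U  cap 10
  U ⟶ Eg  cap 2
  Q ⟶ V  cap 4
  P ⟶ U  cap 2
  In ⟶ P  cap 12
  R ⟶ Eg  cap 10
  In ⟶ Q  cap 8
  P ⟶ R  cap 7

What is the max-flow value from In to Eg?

Augment In→P→R→Eg: bottleneck 7, flow now 7.
Augment In→P→U→Eg: bottleneck 2, flow now 9.
Augment In→Q→V→Eg: bottleneck 4, flow now 13.
No augmenting path remains; maximum flow = 13.
In the residual graph, reachable from In: {In, P, Q, U}.
Min-cut edges: P→R (7), Q→V (4), U→Eg (2); capacity 7 + 4 + 2 = 13.
This cut is saturated, so no flow can exceed 13.

13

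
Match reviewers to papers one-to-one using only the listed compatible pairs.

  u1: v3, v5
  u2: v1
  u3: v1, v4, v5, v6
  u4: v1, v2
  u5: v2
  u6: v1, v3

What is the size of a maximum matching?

5

Unit-capacity flow: source→left, listed edges, right→sink; max matching = max flow.
Augmenting path u1→v3 (+1); matched 1.
Augmenting path u2→v1 (+1); matched 2.
Augmenting path u3→v4 (+1); matched 3.
Augmenting path u4→v2 (+1); matched 4.
Augmenting path u6→v3→u1→v5 (+1); matched 5.
No augmenting path remains; maximum matching = 5.
König certificate: {u1, u3, u6, v1, v2} is a vertex cover of size 5 (every listed pair touches it), so no matching can be larger.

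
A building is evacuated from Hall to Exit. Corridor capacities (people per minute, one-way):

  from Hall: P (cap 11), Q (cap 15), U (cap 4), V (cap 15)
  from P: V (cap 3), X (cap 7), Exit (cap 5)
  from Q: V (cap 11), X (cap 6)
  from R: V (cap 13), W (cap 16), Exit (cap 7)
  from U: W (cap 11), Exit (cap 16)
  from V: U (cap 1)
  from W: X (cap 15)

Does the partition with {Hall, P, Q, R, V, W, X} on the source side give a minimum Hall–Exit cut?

Given cut capacity: 4 + 5 + 7 + 1 = 17.
Augment Hall→P→Exit: bottleneck 5, flow now 5.
Augment Hall→U→Exit: bottleneck 4, flow now 9.
Augment Hall→V→U→Exit: bottleneck 1, flow now 10.
No augmenting path remains; maximum flow = 10.
In the residual graph, reachable from Hall: {Hall, P, Q, V, X}.
Min-cut edges: Hall→U (4), P→Exit (5), V→U (1); capacity 4 + 5 + 1 = 10.
Cut capacity 17 exceeds the max flow 10, so it is not minimum.

No — its capacity is 17, but the minimum cut has capacity 10.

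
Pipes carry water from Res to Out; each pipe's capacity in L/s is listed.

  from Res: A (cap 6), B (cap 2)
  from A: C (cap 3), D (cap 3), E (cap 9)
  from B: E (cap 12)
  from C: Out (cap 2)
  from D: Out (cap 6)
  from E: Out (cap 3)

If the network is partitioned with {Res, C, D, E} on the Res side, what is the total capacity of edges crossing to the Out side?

19

Edges leaving {Res, C, D, E}: Res→A (6), Res→B (2), C→Out (2), D→Out (6), E→Out (3).
Cut capacity = 6 + 2 + 2 + 6 + 3 = 19.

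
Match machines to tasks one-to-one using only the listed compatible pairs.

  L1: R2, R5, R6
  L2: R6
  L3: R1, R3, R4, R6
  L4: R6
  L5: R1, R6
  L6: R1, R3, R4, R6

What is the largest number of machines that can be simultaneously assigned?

5

Unit-capacity flow: source→left, listed edges, right→sink; max matching = max flow.
Augmenting path L1→R2 (+1); matched 1.
Augmenting path L2→R6 (+1); matched 2.
Augmenting path L3→R1 (+1); matched 3.
Augmenting path L6→R3 (+1); matched 4.
Augmenting path L5→R1→L3→R4 (+1); matched 5.
No augmenting path remains; maximum matching = 5.
König certificate: {L1, L3, L5, L6, R6} is a vertex cover of size 5 (every listed pair touches it), so no matching can be larger.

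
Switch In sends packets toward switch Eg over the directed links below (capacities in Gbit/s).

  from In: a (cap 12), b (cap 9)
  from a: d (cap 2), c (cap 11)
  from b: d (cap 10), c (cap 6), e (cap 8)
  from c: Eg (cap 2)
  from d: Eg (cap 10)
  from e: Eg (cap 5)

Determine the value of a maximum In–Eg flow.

Augment In→a→c→Eg: bottleneck 2, flow now 2.
Augment In→a→d→Eg: bottleneck 2, flow now 4.
Augment In→b→d→Eg: bottleneck 8, flow now 12.
Augment In→b→e→Eg: bottleneck 1, flow now 13.
No augmenting path remains; maximum flow = 13.
In the residual graph, reachable from In: {In, a, c}.
Min-cut edges: In→b (9), a→d (2), c→Eg (2); capacity 9 + 2 + 2 = 13.
This cut is saturated, so no flow can exceed 13.

13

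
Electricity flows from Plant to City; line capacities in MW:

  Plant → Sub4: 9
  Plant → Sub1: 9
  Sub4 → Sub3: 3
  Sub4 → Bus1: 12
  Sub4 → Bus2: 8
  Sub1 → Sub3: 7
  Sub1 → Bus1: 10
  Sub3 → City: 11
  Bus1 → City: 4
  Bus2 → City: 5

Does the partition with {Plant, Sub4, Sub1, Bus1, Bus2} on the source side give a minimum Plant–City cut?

Given cut capacity: 3 + 7 + 4 + 5 = 19.
Augment Plant→Sub4→Sub3→City: bottleneck 3, flow now 3.
Augment Plant→Sub4→Bus1→City: bottleneck 4, flow now 7.
Augment Plant→Sub4→Bus2→City: bottleneck 2, flow now 9.
Augment Plant→Sub1→Sub3→City: bottleneck 7, flow now 16.
Augment Plant→Sub1→Bus1→Sub4→Bus2→City: bottleneck 2, flow now 18. (uses reverse residual edge)
No augmenting path remains; maximum flow = 18.
In the residual graph, reachable from Plant: {Plant}.
Min-cut edges: Plant→Sub4 (9), Plant→Sub1 (9); capacity 9 + 9 = 18.
Cut capacity 19 exceeds the max flow 18, so it is not minimum.

No — its capacity is 19, but the minimum cut has capacity 18.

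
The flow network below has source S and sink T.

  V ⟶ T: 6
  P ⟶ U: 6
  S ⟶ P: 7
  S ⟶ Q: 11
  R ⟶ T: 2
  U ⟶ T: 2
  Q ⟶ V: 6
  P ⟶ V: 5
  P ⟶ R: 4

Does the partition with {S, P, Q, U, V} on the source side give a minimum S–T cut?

No — its capacity is 12, but the minimum cut has capacity 10.

Given cut capacity: 4 + 2 + 6 = 12.
Augment S→P→R→T: bottleneck 2, flow now 2.
Augment S→P→U→T: bottleneck 2, flow now 4.
Augment S→P→V→T: bottleneck 3, flow now 7.
Augment S→Q→V→T: bottleneck 3, flow now 10.
No augmenting path remains; maximum flow = 10.
In the residual graph, reachable from S: {S, P, Q, R, U, V}.
Min-cut edges: R→T (2), U→T (2), V→T (6); capacity 2 + 2 + 6 = 10.
Cut capacity 12 exceeds the max flow 10, so it is not minimum.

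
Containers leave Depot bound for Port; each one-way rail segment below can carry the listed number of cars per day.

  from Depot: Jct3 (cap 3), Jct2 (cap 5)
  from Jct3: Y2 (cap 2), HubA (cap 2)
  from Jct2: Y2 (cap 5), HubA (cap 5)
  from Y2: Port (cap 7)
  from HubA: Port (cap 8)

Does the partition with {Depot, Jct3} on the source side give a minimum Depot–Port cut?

Given cut capacity: 5 + 2 + 2 = 9.
Augment Depot→Jct3→Y2→Port: bottleneck 2, flow now 2.
Augment Depot→Jct3→HubA→Port: bottleneck 1, flow now 3.
Augment Depot→Jct2→Y2→Port: bottleneck 5, flow now 8.
No augmenting path remains; maximum flow = 8.
In the residual graph, reachable from Depot: {Depot}.
Min-cut edges: Depot→Jct3 (3), Depot→Jct2 (5); capacity 3 + 5 = 8.
Cut capacity 9 exceeds the max flow 8, so it is not minimum.

No — its capacity is 9, but the minimum cut has capacity 8.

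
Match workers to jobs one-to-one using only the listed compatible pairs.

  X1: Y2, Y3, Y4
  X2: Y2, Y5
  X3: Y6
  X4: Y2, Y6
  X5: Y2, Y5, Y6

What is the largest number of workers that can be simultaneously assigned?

4

Unit-capacity flow: source→left, listed edges, right→sink; max matching = max flow.
Augmenting path X1→Y2 (+1); matched 1.
Augmenting path X2→Y5 (+1); matched 2.
Augmenting path X3→Y6 (+1); matched 3.
Augmenting path X4→Y2→X1→Y3 (+1); matched 4.
No augmenting path remains; maximum matching = 4.
König certificate: {X1, Y2, Y5, Y6} is a vertex cover of size 4 (every listed pair touches it), so no matching can be larger.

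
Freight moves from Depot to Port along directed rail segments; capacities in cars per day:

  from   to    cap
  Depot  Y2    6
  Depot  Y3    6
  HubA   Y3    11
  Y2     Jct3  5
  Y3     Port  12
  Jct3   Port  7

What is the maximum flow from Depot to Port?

11

Augment Depot→Y3→Port: bottleneck 6, flow now 6.
Augment Depot→Y2→Jct3→Port: bottleneck 5, flow now 11.
No augmenting path remains; maximum flow = 11.
In the residual graph, reachable from Depot: {Depot, Y2}.
Min-cut edges: Depot→Y3 (6), Y2→Jct3 (5); capacity 6 + 5 = 11.
This cut is saturated, so no flow can exceed 11.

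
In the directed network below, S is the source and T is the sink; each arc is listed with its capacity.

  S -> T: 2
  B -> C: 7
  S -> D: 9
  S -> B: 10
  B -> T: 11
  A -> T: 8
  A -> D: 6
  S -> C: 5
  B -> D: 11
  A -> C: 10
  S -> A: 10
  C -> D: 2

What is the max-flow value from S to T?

Augment S→T: bottleneck 2, flow now 2.
Augment S→A→T: bottleneck 8, flow now 10.
Augment S→B→T: bottleneck 10, flow now 20.
No augmenting path remains; maximum flow = 20.
In the residual graph, reachable from S: {S, A, C, D}.
Min-cut edges: S→B (10), S→T (2), A→T (8); capacity 10 + 2 + 8 = 20.
This cut is saturated, so no flow can exceed 20.

20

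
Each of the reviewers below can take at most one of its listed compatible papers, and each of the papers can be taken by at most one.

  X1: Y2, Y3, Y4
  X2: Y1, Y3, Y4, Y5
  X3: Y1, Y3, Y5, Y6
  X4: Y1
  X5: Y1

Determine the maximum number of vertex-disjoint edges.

4

Unit-capacity flow: source→left, listed edges, right→sink; max matching = max flow.
Augmenting path X1→Y2 (+1); matched 1.
Augmenting path X2→Y1 (+1); matched 2.
Augmenting path X3→Y3 (+1); matched 3.
Augmenting path X4→Y1→X2→Y4 (+1); matched 4.
No augmenting path remains; maximum matching = 4.
König certificate: {X1, X2, X3, Y1} is a vertex cover of size 4 (every listed pair touches it), so no matching can be larger.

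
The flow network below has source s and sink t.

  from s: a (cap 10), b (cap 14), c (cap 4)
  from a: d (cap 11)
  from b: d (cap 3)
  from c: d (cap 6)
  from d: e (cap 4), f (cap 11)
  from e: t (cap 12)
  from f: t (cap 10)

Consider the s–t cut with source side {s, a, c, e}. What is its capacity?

43

Edges leaving {s, a, c, e}: s→b (14), a→d (11), c→d (6), e→t (12).
Cut capacity = 14 + 11 + 6 + 12 = 43.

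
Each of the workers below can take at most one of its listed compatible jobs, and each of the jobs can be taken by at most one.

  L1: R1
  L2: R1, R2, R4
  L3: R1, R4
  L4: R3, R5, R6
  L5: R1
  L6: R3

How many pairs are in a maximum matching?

5

Unit-capacity flow: source→left, listed edges, right→sink; max matching = max flow.
Augmenting path L1→R1 (+1); matched 1.
Augmenting path L2→R2 (+1); matched 2.
Augmenting path L3→R4 (+1); matched 3.
Augmenting path L4→R3 (+1); matched 4.
Augmenting path L6→R3→L4→R5 (+1); matched 5.
No augmenting path remains; maximum matching = 5.
König certificate: {L2, L3, L4, L6, R1} is a vertex cover of size 5 (every listed pair touches it), so no matching can be larger.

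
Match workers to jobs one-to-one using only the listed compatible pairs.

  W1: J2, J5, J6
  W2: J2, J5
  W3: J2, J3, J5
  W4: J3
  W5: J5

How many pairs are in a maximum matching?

4

Unit-capacity flow: source→left, listed edges, right→sink; max matching = max flow.
Augmenting path W1→J2 (+1); matched 1.
Augmenting path W2→J5 (+1); matched 2.
Augmenting path W3→J3 (+1); matched 3.
Augmenting path W4→J3→W3→J2→W1→J6 (+1); matched 4.
No augmenting path remains; maximum matching = 4.
König certificate: {W1, J2, J3, J5} is a vertex cover of size 4 (every listed pair touches it), so no matching can be larger.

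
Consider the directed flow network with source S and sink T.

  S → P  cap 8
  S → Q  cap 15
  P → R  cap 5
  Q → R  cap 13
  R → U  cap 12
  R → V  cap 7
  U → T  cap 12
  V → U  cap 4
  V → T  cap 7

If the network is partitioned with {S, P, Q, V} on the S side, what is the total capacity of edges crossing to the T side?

29

Edges leaving {S, P, Q, V}: P→R (5), Q→R (13), V→U (4), V→T (7).
Cut capacity = 5 + 13 + 4 + 7 = 29.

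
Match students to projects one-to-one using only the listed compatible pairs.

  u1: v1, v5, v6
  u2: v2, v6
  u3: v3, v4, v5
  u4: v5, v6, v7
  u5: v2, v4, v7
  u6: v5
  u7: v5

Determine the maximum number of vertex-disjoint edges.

Unit-capacity flow: source→left, listed edges, right→sink; max matching = max flow.
Augmenting path u1→v1 (+1); matched 1.
Augmenting path u2→v2 (+1); matched 2.
Augmenting path u3→v3 (+1); matched 3.
Augmenting path u4→v5 (+1); matched 4.
Augmenting path u5→v4 (+1); matched 5.
Augmenting path u6→v5→u4→v6 (+1); matched 6.
No augmenting path remains; maximum matching = 6.
König certificate: {u1, u2, u3, u4, u5, v5} is a vertex cover of size 6 (every listed pair touches it), so no matching can be larger.

6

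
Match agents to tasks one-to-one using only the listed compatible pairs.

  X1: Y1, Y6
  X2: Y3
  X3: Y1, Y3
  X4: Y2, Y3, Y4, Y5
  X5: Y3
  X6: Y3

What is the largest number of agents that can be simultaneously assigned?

Unit-capacity flow: source→left, listed edges, right→sink; max matching = max flow.
Augmenting path X1→Y1 (+1); matched 1.
Augmenting path X2→Y3 (+1); matched 2.
Augmenting path X4→Y2 (+1); matched 3.
Augmenting path X3→Y1→X1→Y6 (+1); matched 4.
No augmenting path remains; maximum matching = 4.
König certificate: {X1, X3, X4, Y3} is a vertex cover of size 4 (every listed pair touches it), so no matching can be larger.

4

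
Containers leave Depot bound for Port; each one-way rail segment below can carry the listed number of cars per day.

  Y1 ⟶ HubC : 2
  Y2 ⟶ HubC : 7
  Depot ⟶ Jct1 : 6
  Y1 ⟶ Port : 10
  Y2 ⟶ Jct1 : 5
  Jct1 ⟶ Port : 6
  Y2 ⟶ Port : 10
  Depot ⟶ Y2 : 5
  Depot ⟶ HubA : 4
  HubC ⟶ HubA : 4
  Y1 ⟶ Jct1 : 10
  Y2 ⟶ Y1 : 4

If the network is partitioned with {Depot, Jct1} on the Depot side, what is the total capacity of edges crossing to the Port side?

15

Edges leaving {Depot, Jct1}: Depot→Y2 (5), Depot→HubA (4), Jct1→Port (6).
Cut capacity = 5 + 4 + 6 = 15.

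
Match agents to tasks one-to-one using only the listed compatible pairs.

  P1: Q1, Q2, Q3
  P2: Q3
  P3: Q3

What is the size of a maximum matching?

2

Unit-capacity flow: source→left, listed edges, right→sink; max matching = max flow.
Augmenting path P1→Q1 (+1); matched 1.
Augmenting path P2→Q3 (+1); matched 2.
No augmenting path remains; maximum matching = 2.
König certificate: {P1, Q3} is a vertex cover of size 2 (every listed pair touches it), so no matching can be larger.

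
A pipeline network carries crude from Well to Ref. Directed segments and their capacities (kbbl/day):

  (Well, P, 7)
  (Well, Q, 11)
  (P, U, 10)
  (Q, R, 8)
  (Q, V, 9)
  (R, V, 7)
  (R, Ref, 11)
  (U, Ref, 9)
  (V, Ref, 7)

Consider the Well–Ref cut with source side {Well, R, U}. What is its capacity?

45

Edges leaving {Well, R, U}: Well→P (7), Well→Q (11), R→V (7), R→Ref (11), U→Ref (9).
Cut capacity = 7 + 11 + 7 + 11 + 9 = 45.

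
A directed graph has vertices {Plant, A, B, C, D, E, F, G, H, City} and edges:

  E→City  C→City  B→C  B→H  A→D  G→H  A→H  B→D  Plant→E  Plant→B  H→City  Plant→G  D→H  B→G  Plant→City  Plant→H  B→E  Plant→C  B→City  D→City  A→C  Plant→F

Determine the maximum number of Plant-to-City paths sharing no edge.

Assign every edge capacity 1; by Menger, the answer equals the max flow.
Path Plant→City (+1); total 1.
Path Plant→B→City (+1); total 2.
Path Plant→C→City (+1); total 3.
Path Plant→E→City (+1); total 4.
Path Plant→H→City (+1); total 5.
No residual Plant→City path; max flow = 5.
Certifying cut of size 5: {H→City, Plant→B, Plant→C, Plant→City, Plant→E}.

5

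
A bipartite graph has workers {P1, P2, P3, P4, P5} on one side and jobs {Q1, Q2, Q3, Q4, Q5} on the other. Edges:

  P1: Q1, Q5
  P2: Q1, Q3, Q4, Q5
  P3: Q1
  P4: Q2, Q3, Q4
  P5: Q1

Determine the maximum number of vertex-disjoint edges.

4

Unit-capacity flow: source→left, listed edges, right→sink; max matching = max flow.
Augmenting path P1→Q1 (+1); matched 1.
Augmenting path P2→Q3 (+1); matched 2.
Augmenting path P4→Q2 (+1); matched 3.
Augmenting path P3→Q1→P1→Q5 (+1); matched 4.
No augmenting path remains; maximum matching = 4.
König certificate: {P1, P2, P4, Q1} is a vertex cover of size 4 (every listed pair touches it), so no matching can be larger.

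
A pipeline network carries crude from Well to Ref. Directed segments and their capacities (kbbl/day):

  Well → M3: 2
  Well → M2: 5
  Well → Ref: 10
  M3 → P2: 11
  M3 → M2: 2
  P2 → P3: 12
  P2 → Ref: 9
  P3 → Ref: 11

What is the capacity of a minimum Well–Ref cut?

12

Augment Well→Ref: bottleneck 10, flow now 10.
Augment Well→M3→P2→Ref: bottleneck 2, flow now 12.
No augmenting path remains; maximum flow = 12.
By max-flow min-cut, the minimum cut capacity equals the max flow.
In the residual graph, reachable from Well: {Well, M2}.
Min-cut edges: Well→M3 (2), Well→Ref (10); capacity 2 + 10 = 12.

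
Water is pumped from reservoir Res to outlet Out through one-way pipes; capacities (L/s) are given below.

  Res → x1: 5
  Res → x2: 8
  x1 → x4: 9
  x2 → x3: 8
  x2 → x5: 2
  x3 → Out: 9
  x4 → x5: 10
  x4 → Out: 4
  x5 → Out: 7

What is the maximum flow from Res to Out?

13

Augment Res→x1→x4→Out: bottleneck 4, flow now 4.
Augment Res→x2→x3→Out: bottleneck 8, flow now 12.
Augment Res→x1→x4→x5→Out: bottleneck 1, flow now 13.
No augmenting path remains; maximum flow = 13.
In the residual graph, reachable from Res: {Res}.
Min-cut edges: Res→x1 (5), Res→x2 (8); capacity 5 + 8 = 13.
This cut is saturated, so no flow can exceed 13.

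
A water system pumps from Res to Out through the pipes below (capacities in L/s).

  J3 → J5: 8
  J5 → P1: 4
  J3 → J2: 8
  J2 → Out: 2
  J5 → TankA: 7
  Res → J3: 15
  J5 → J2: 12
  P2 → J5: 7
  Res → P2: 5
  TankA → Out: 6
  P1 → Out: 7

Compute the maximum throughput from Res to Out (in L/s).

12

Augment Res→J3→J2→Out: bottleneck 2, flow now 2.
Augment Res→J3→J5→TankA→Out: bottleneck 6, flow now 8.
Augment Res→J3→J5→P1→Out: bottleneck 2, flow now 10.
Augment Res→P2→J5→P1→Out: bottleneck 2, flow now 12.
No augmenting path remains; maximum flow = 12.
In the residual graph, reachable from Res: {Res, J3, P2, J5, TankA, J2}.
Min-cut edges: J5→P1 (4), TankA→Out (6), J2→Out (2); capacity 4 + 6 + 2 = 12.
This cut is saturated, so no flow can exceed 12.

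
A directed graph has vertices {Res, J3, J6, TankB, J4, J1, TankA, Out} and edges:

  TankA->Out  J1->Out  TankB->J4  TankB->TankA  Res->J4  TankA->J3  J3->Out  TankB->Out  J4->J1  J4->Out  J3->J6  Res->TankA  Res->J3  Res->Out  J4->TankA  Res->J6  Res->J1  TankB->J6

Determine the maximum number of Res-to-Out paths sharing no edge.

Assign every edge capacity 1; by Menger, the answer equals the max flow.
Path Res→Out (+1); total 1.
Path Res→J3→Out (+1); total 2.
Path Res→J4→Out (+1); total 3.
Path Res→J1→Out (+1); total 4.
Path Res→TankA→Out (+1); total 5.
No residual Res→Out path; max flow = 5.
Certifying cut of size 5: {Res→J1, Res→J3, Res→J4, Res→Out, Res→TankA}.

5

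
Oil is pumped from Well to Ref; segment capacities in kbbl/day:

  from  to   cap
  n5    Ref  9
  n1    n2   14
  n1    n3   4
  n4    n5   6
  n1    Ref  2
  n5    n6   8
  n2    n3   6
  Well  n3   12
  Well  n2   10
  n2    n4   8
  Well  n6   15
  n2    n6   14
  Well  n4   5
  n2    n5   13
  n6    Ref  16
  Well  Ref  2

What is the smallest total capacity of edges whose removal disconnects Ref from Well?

Augment Well→Ref: bottleneck 2, flow now 2.
Augment Well→n6→Ref: bottleneck 15, flow now 17.
Augment Well→n2→n5→Ref: bottleneck 9, flow now 26.
Augment Well→n2→n6→Ref: bottleneck 1, flow now 27.
No augmenting path remains; maximum flow = 27.
By max-flow min-cut, the minimum cut capacity equals the max flow.
In the residual graph, reachable from Well: {Well, n2, n3, n4, n5, n6}.
Min-cut edges: Well→Ref (2), n5→Ref (9), n6→Ref (16); capacity 2 + 9 + 16 = 27.

27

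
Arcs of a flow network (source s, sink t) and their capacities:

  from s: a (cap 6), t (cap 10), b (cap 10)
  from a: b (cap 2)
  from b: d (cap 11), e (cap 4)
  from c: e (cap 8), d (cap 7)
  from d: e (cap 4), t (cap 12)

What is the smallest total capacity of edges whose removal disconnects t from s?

Augment s→t: bottleneck 10, flow now 10.
Augment s→b→d→t: bottleneck 10, flow now 20.
Augment s→a→b→d→t: bottleneck 1, flow now 21.
No augmenting path remains; maximum flow = 21.
By max-flow min-cut, the minimum cut capacity equals the max flow.
In the residual graph, reachable from s: {s, a, b, e}.
Min-cut edges: s→t (10), b→d (11); capacity 10 + 11 = 21.

21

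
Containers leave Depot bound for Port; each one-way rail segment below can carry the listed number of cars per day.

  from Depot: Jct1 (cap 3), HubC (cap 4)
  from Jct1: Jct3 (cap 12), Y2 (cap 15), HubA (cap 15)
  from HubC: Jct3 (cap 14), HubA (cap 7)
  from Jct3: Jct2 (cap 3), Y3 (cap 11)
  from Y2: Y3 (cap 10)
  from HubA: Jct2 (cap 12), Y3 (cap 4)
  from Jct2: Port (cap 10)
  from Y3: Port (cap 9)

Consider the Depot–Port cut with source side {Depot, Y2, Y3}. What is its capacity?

16

Edges leaving {Depot, Y2, Y3}: Depot→Jct1 (3), Depot→HubC (4), Y3→Port (9).
Cut capacity = 3 + 4 + 9 = 16.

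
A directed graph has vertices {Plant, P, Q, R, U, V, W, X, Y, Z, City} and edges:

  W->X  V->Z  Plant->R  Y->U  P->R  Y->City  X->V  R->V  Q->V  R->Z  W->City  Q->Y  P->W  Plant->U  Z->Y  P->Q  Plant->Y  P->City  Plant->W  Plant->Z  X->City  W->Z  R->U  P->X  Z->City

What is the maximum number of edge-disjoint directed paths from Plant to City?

Assign every edge capacity 1; by Menger, the answer equals the max flow.
Path Plant→W→City (+1); total 1.
Path Plant→Y→City (+1); total 2.
Path Plant→Z→City (+1); total 3.
No residual Plant→City path; max flow = 3.
Certifying cut of size 3: {Plant→W, Y→City, Z→City}.

3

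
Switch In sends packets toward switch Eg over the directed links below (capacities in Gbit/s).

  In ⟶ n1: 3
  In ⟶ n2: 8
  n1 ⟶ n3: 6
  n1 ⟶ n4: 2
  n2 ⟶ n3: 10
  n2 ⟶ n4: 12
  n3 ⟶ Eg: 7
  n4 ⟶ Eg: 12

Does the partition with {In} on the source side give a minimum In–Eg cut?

Given cut capacity: 3 + 8 = 11.
Augment In→n1→n3→Eg: bottleneck 3, flow now 3.
Augment In→n2→n3→Eg: bottleneck 4, flow now 7.
Augment In→n2→n4→Eg: bottleneck 4, flow now 11.
No augmenting path remains; maximum flow = 11.
Cut capacity 11 equals the max flow, so it is a minimum cut.

Yes — it is a minimum cut (capacity 11).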